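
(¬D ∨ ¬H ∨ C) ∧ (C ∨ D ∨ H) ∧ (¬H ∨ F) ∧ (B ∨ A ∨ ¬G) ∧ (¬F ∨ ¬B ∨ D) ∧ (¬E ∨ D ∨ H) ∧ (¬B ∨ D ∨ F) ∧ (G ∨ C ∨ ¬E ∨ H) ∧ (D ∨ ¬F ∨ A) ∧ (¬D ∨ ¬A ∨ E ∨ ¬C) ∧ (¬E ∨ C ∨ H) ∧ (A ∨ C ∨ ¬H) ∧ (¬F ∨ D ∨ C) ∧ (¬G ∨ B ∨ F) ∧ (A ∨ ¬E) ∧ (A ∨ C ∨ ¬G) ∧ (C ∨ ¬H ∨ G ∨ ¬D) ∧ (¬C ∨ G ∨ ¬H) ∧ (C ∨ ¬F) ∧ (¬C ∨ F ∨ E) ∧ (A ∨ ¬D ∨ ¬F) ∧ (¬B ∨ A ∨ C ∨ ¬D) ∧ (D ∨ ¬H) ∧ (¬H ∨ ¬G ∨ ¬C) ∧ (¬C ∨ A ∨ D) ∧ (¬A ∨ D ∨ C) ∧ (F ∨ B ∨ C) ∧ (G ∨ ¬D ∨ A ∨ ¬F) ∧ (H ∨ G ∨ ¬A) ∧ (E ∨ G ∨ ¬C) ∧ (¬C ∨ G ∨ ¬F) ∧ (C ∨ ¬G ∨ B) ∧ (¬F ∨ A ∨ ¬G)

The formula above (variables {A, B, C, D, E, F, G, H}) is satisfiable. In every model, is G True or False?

True

Suppose G = False.
Suppose H = False.
Unit clause (¬A) forces A = False.
Unit clause (¬E) forces E = False.
Unit clause (¬C) forces C = False.
Unit clause (D) forces D = True.
Unit clause (¬F) forces F = False.
Unit clause (¬B) forces B = False.
Now (B) is unsatisfied and unit — conflict.
Backtrack on H: now try H = True.
Unit clause (F) forces F = True.
Unit clause (¬C) forces C = False.
Now (C) is unsatisfied and unit — conflict.
Either choice for H ends in contradiction.
So every satisfying assignment has G = True.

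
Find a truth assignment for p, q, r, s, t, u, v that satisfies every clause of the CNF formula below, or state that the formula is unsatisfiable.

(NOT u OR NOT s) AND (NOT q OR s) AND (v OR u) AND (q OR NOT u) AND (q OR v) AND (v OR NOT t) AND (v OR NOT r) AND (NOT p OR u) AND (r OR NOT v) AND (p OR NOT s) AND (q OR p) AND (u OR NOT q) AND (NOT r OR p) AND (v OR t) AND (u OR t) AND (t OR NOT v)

Branch on u: set u = false.
Unit clause (v) forces v = true.
Unit clause (NOT p) forces p = false.
Unit clause (r) forces r = true.
That conflicts with the unit clause (NOT r).
Backtrack on u: now try u = true.
Unit clause (NOT s) forces s = false.
Unit clause (NOT q) forces q = false.
That conflicts with the unit clause (q).
Both values of u lead to a conflict.

UNSATISFIABLE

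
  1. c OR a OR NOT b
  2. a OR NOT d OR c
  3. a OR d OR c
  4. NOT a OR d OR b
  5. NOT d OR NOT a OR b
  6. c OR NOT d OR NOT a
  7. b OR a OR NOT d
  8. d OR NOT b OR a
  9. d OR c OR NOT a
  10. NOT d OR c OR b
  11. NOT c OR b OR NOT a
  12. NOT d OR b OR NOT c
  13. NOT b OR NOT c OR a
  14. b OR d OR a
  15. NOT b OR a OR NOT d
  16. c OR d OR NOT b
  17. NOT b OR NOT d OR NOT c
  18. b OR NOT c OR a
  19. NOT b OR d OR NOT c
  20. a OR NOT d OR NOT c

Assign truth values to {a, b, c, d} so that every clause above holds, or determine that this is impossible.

UNSATISFIABLE

Try c = true.
Try b = true.
(a) alone gives a = true.
(NOT d) alone gives d = false.
Now (d) is unsatisfied and unit — conflict.
Undo b and try b = false.
(NOT a) alone gives a = false.
Now (a) is unsatisfied and unit — conflict.
Either choice for b ends in contradiction.
Undo c and try c = false.
Try a = true.
(NOT d) alone gives d = false.
Now (d) is unsatisfied and unit — conflict.
Undo a and try a = false.
(NOT b) alone gives b = false.
(NOT d) alone gives d = false.
Now (d) is unsatisfied and unit — conflict.
Either choice for a ends in contradiction.
Either choice for c ends in contradiction.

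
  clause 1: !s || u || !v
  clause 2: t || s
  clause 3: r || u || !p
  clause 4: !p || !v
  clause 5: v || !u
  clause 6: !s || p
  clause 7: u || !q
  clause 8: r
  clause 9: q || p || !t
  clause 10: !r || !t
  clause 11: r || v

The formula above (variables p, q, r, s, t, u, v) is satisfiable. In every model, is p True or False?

Suppose p = false.
From the singleton clause (!s), s = false.
From the singleton clause (t), t = true.
From the singleton clause (r), r = true.
But (!r) is also a unit clause — contradiction.
So every satisfying assignment has p = True.

True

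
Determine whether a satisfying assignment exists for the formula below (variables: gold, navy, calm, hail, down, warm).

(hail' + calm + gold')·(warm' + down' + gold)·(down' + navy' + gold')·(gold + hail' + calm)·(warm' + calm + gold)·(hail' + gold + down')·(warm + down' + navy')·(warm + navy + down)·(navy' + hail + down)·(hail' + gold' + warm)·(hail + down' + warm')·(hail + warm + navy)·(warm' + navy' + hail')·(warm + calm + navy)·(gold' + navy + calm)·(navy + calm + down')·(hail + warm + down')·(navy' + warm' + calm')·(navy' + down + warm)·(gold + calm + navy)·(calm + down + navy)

Branch on hail: set hail = 0.
Branch on navy: set navy = 0.
Unit clause (warm) forces warm = 1.
Unit clause (down') forces down = 0.
Unit clause (calm) forces calm = 1.
All clauses hold; gold can take either value.
A satisfying assignment: gold=0, navy=0, calm=1, hail=0, down=0, warm=1.

Yes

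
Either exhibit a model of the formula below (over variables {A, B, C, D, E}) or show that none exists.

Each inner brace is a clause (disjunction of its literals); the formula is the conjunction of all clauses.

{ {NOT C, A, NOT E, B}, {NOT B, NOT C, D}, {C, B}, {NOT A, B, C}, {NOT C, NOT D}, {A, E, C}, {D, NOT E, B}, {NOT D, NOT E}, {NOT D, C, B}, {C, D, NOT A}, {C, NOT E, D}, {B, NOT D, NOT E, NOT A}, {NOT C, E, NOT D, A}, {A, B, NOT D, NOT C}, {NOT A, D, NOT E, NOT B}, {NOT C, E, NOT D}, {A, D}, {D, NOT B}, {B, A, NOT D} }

A ↦ true; B ↦ false; C ↦ true; D ↦ false; E ↦ false

Branch on C: set C = true.
The clause (NOT D) is unit, so D = false.
The clause (NOT B) is unit, so B = false.
The clause (NOT E) is unit, so E = false.
The clause (A) is unit, so A = true.
All clauses are satisfied.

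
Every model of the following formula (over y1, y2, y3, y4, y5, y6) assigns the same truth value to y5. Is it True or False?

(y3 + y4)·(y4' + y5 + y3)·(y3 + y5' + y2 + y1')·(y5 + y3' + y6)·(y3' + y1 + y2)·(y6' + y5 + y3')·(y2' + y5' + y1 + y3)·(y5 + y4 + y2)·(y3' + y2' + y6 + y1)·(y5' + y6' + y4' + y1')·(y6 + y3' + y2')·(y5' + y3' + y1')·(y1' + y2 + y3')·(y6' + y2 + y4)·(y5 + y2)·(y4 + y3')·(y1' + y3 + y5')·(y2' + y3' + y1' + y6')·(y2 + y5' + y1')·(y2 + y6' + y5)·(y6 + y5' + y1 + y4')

Suppose y5 = 0.
From the singleton clause (y2), y2 = 1.
Suppose y3 = 1.
From the singleton clause (y6), y6 = 1.
But (y6') is also a unit clause — contradiction.
So y3 must be the other value — set y3 = 0.
From the singleton clause (y4), y4 = 1.
But (y4') is also a unit clause — contradiction.
Both values of y3 lead to a conflict.
So every satisfying assignment has y5 = True.

True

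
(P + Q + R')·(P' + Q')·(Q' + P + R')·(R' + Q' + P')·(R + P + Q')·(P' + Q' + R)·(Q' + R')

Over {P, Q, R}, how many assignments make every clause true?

3

There are 2^3 = 8 truth assignments over (P, Q, R).
Split on R. With R = 1, the clauses containing R are satisfied and R' drops from the rest; 1 of the 2^2 = 4 assignments to the other variables satisfy what remains.
With R = 0, by the same count on the reduced clause set, 2 assignments work.
Total: 1 + 2 = 3.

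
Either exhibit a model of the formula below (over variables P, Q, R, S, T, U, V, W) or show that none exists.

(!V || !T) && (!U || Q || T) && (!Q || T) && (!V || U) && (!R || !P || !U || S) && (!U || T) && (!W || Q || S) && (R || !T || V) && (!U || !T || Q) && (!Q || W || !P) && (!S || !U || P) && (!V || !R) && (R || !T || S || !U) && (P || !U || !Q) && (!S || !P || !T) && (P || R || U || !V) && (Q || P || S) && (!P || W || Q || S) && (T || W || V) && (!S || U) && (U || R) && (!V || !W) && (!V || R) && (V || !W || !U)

Case V = false:
Case Q = true:
The clause (T) is unit, so T = true.
The clause (R) is unit, so R = true.
Case W = false:
The clause (!P) is unit, so P = false.
The clause (!U) is unit, so U = false.
The clause (!S) is unit, so S = false.
All clauses are satisfied.

P=false,  Q=true,  R=true,  S=false,  T=true,  U=false,  V=false,  W=false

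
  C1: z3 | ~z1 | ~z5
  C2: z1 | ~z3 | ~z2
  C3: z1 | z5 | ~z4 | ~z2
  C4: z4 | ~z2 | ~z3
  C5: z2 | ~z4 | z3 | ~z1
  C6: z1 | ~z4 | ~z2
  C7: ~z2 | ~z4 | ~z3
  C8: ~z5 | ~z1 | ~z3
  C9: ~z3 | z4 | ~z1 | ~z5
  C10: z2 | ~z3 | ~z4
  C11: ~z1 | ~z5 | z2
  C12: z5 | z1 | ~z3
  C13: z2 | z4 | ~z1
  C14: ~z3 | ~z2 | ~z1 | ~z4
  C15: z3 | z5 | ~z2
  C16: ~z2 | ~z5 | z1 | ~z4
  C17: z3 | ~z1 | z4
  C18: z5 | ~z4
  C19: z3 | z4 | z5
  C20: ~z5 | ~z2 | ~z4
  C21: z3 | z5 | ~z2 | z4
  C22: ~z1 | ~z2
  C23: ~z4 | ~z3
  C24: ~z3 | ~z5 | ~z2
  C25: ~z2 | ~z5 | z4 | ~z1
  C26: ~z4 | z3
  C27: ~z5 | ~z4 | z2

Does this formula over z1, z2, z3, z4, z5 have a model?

Branch on z5: set z5 = 1.
Branch on z3: set z3 = 1.
The clause (~z1) is unit, so z1 = 0.
The clause (~z2) is unit, so z2 = 0.
The clause (~z4) is unit, so z4 = 0.
All clauses are satisfied.
A satisfying assignment: z1: 0,  z2: 0,  z3: 1,  z4: 0,  z5: 1.

Yes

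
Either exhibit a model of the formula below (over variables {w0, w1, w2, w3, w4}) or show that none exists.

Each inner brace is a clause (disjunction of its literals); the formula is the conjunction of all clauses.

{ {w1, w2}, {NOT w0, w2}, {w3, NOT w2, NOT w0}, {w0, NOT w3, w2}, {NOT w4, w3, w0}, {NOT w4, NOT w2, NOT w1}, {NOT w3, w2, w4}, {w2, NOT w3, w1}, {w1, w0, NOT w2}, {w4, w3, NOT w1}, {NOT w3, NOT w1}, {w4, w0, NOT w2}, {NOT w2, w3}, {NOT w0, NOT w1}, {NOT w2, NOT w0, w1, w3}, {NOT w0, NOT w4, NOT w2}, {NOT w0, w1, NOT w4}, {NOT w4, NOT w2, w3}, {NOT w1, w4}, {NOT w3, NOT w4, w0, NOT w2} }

w0 ↦ true; w1 ↦ false; w2 ↦ true; w3 ↦ true; w4 ↦ false

Suppose w1 = false.
The clause (w2) is unit, so w2 = true.
The clause (w0) is unit, so w0 = true.
The clause (w3) is unit, so w3 = true.
The clause (NOT w4) is unit, so w4 = false.
This assignment satisfies each clause.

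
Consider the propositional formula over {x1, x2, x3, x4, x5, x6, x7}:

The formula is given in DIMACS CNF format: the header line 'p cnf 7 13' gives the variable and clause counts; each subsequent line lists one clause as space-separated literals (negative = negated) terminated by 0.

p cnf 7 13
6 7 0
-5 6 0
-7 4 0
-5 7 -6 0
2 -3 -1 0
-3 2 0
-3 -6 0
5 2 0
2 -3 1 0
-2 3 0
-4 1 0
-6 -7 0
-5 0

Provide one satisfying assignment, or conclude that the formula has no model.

Unit clause (¬x5) forces x5 = False.
Unit clause (x2) forces x2 = True.
Unit clause (x3) forces x3 = True.
Unit clause (¬x6) forces x6 = False.
Unit clause (x7) forces x7 = True.
Unit clause (x4) forces x4 = True.
Unit clause (x1) forces x1 = True.
This assignment satisfies each clause.

x1 ↦ True; x2 ↦ True; x3 ↦ True; x4 ↦ True; x5 ↦ False; x6 ↦ False; x7 ↦ True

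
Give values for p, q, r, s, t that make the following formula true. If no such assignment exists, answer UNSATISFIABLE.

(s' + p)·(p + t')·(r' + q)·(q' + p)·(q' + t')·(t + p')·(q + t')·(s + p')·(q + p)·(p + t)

Branch on s: set s = 0.
From the singleton clause (p'), p = 0.
From the singleton clause (t'), t = 0.
But (t) is also a unit clause — contradiction.
So s must be the other value — set s = 1.
From the singleton clause (p), p = 1.
From the singleton clause (t), t = 1.
From the singleton clause (q'), q = 0.
But (q) is also a unit clause — contradiction.
Either choice for s ends in contradiction.

UNSATISFIABLE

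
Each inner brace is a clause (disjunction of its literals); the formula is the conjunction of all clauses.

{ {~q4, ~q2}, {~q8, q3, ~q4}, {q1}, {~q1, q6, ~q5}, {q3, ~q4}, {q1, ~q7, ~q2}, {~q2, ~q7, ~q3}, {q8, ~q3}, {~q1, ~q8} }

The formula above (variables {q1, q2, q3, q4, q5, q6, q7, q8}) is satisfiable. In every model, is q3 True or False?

False

Suppose q3 = 1.
The clause (q1) is unit, so q1 = 1.
The clause (q8) is unit, so q8 = 1.
Now (~q8) is unsatisfied and unit — conflict.
So every satisfying assignment has q3 = False.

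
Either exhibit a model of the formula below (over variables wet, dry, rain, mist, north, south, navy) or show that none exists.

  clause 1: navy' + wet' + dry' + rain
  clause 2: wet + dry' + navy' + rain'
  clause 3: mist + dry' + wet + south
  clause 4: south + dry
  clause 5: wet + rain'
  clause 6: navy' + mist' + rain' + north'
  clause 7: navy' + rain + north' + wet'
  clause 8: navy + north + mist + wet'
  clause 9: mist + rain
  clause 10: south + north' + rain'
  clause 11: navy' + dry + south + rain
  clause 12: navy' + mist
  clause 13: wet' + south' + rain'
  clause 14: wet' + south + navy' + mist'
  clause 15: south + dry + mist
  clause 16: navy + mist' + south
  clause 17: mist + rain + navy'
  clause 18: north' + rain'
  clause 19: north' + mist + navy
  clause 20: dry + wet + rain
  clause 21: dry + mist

wet=1, dry=0, rain=0, mist=1, north=1, south=1, navy=0

Try south = 1.
Try wet = 1.
From the singleton clause (rain'), rain = 0.
From the singleton clause (mist), mist = 1.
Try navy = 0.
No clause remains; dry, north are free.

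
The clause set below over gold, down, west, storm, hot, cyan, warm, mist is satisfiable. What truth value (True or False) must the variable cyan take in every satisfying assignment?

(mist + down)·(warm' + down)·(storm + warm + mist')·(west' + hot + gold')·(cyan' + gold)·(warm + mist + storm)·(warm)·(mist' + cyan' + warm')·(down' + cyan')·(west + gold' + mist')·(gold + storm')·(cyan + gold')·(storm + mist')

False

Suppose cyan = 1.
From the singleton clause (gold), gold = 1.
From the singleton clause (warm), warm = 1.
From the singleton clause (down), down = 1.
Now (down') is unsatisfied and unit — conflict.
So every satisfying assignment has cyan = False.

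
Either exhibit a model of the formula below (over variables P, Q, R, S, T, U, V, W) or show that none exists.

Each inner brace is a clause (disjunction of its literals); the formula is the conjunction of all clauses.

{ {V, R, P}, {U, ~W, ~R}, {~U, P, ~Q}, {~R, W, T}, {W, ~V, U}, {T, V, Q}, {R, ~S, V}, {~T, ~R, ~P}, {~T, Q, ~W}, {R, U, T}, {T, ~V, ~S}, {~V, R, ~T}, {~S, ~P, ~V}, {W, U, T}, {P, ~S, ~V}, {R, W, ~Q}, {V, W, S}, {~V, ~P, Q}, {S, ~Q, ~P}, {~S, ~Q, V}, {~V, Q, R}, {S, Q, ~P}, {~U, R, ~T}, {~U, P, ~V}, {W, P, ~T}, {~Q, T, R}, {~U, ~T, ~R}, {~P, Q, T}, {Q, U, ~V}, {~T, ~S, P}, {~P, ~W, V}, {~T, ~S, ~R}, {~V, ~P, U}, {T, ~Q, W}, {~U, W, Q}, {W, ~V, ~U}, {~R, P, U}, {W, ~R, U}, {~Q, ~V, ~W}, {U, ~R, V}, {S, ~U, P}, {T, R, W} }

UNSATISFIABLE

Suppose V = 1.
Suppose W = 1.
(~Q) alone gives Q = 0.
(~T) alone gives T = 0.
(~S) alone gives S = 0.
(~P) alone gives P = 0.
(R) alone gives R = 1.
(U) alone gives U = 1.
That conflicts with the unit clause (~U).
So W must be the other value — set W = 0.
(U) alone gives U = 1.
That conflicts with the unit clause (~U).
Either choice for W ends in contradiction.
So V must be the other value — set V = 0.
Suppose R = 1.
(U) alone gives U = 1.
(~T) alone gives T = 0.
(W) alone gives W = 1.
(Q) alone gives Q = 1.
(P) alone gives P = 1.
That conflicts with the unit clause (~P).
So R must be the other value — set R = 0.
(P) alone gives P = 1.
(~S) alone gives S = 0.
(W) alone gives W = 1.
That conflicts with the unit clause (~W).
Either choice for R ends in contradiction.
Either choice for V ends in contradiction.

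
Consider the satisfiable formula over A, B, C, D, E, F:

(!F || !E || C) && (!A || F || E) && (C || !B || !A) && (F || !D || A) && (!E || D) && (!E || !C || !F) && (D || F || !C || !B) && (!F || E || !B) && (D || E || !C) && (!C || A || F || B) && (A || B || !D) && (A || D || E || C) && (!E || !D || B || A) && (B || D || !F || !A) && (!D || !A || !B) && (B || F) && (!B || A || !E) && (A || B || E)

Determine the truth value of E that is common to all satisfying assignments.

Suppose E = true.
From the singleton clause (D), D = true.
Try F = false.
From the singleton clause (A), A = true.
From the singleton clause (!B), B = false.
But (B) is also a unit clause — contradiction.
So F must be the other value — set F = true.
From the singleton clause (C), C = true.
But (!C) is also a unit clause — contradiction.
Either choice for F ends in contradiction.
So every satisfying assignment has E = False.

False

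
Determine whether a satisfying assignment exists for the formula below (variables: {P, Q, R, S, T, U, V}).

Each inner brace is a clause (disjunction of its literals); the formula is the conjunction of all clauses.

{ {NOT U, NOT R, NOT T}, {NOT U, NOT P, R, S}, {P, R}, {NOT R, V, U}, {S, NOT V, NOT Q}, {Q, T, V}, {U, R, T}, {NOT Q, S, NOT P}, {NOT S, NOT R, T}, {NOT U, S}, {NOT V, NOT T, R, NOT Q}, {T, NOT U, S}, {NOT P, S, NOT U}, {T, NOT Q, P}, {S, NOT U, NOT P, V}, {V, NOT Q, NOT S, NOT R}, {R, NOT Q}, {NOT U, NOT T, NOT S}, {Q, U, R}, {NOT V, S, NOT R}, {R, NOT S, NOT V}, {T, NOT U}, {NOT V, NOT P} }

Yes

Try P = false.
From the singleton clause (R), R = true.
Try U = false.
From the singleton clause (V), V = true.
From the singleton clause (S), S = true.
From the singleton clause (T), T = true.
No clause remains; Q is free.
A satisfying assignment: P ↦ false; Q ↦ false; R ↦ true; S ↦ true; T ↦ true; U ↦ false; V ↦ true.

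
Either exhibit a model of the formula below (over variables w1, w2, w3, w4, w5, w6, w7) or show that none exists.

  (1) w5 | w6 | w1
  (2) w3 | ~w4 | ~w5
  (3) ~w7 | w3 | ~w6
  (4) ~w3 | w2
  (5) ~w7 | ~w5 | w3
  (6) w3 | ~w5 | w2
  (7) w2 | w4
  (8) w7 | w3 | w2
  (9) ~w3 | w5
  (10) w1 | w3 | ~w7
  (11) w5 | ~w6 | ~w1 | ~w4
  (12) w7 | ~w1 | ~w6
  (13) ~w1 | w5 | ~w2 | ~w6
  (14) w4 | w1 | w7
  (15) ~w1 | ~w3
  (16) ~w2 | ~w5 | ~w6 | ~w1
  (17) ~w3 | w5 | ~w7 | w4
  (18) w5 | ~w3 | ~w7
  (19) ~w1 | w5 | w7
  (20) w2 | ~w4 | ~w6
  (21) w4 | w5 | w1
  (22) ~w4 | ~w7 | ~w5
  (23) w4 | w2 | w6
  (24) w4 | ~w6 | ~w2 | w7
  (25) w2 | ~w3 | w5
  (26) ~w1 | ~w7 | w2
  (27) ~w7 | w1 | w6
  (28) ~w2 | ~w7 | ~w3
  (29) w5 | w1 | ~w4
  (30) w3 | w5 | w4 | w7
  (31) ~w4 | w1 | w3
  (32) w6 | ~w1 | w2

w1 ↦ 1, w2 ↦ 1, w3 ↦ 0, w4 ↦ 0, w5 ↦ 0, w6 ↦ 0, w7 ↦ 1

Try w3 = 0.
Try w4 = 0.
(w2) alone gives w2 = 1.
Try w7 = 1.
(~w6) alone gives w6 = 0.
(~w5) alone gives w5 = 0.
(w1) alone gives w1 = 1.
Every clause now holds.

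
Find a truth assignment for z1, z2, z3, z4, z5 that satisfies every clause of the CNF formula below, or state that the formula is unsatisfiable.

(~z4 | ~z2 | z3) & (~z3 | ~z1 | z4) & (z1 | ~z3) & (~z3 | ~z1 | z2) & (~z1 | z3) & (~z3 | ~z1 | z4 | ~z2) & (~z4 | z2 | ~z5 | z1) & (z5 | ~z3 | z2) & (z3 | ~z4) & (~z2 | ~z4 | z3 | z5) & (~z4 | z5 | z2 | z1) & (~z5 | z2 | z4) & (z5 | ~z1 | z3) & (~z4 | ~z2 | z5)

Branch on z1: set z1 = 1.
From the singleton clause (z3), z3 = 1.
From the singleton clause (z4), z4 = 1.
From the singleton clause (z2), z2 = 1.
From the singleton clause (z5), z5 = 1.
All clauses are satisfied.

z1=1; z2=1; z3=1; z4=1; z5=1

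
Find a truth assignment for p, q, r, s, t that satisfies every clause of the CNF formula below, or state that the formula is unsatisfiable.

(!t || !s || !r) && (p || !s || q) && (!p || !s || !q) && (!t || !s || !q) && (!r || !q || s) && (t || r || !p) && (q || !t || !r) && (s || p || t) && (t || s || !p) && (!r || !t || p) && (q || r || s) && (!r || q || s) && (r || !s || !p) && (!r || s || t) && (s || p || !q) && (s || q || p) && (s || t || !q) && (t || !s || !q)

p=true, q=false, r=true, s=true, t=false

Case t = false:
Case r = true:
The clause (s) is unit, so s = true.
The clause (!q) is unit, so q = false.
The clause (p) is unit, so p = true.
All clauses are satisfied.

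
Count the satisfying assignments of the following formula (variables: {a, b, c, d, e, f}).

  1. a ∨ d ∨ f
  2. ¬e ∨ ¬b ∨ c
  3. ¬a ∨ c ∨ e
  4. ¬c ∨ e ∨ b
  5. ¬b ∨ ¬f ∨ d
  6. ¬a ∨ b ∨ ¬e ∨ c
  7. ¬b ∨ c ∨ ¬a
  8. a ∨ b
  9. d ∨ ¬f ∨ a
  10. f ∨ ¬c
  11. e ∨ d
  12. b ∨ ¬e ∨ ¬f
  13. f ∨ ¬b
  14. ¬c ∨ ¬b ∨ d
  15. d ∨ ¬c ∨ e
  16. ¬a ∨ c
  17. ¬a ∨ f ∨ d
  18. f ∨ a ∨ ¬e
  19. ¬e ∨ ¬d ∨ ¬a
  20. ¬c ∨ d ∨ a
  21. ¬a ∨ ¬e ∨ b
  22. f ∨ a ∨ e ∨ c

4

There are 2^6 = 64 truth assignments over (a, b, c, d, e, f).
Split on a. With a = True, the clauses containing a are satisfied and ¬a drops from the rest; 1 of the 2^5 = 32 assignments to the other variables satisfy what remains.
With a = False, by the same count on the reduced clause set, 3 assignments work.
(One model: a=F, b=T, c=F, d=T, e=F, f=T.)
Total: 1 + 3 = 4.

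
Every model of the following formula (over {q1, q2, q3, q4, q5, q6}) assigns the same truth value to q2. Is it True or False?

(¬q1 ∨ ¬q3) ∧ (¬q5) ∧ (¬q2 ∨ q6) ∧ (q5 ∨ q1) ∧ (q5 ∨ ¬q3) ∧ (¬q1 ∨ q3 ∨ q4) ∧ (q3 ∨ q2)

Suppose q2 = False.
(¬q5) alone gives q5 = False.
(q1) alone gives q1 = True.
(¬q3) alone gives q3 = False.
But (q3) is also a unit clause — contradiction.
So every satisfying assignment has q2 = True.

True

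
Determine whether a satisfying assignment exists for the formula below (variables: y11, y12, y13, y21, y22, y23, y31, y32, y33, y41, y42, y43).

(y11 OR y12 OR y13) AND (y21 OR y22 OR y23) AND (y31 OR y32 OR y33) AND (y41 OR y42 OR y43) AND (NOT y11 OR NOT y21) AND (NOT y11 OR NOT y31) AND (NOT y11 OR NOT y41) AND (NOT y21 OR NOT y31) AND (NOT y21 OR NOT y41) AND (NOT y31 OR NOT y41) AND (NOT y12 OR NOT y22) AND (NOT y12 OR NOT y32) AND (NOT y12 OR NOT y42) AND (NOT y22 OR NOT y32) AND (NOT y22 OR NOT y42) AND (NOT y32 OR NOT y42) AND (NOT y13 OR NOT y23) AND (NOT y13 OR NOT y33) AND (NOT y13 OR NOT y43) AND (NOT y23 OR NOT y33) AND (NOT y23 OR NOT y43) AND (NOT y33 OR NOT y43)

Unsatisfiable

Branch on y11: set y11 = false.
Branch on y12: set y12 = true.
(NOT y22) alone gives y22 = false.
(NOT y32) alone gives y32 = false.
(NOT y42) alone gives y42 = false.
Branch on y21: set y21 = true.
(NOT y31) alone gives y31 = false.
(y33) alone gives y33 = true.
(NOT y41) alone gives y41 = false.
(y43) alone gives y43 = true.
But (NOT y43) is also a unit clause — contradiction.
Undo y21 and try y21 = false.
(y23) alone gives y23 = true.
(NOT y13) alone gives y13 = false.
(NOT y33) alone gives y33 = false.
(y31) alone gives y31 = true.
(NOT y41) alone gives y41 = false.
(y43) alone gives y43 = true.
But (NOT y43) is also a unit clause — contradiction.
Neither y21 = true nor y21 = false works.
Undo y12 and try y12 = false.
(y13) alone gives y13 = true.
(NOT y23) alone gives y23 = false.
(NOT y33) alone gives y33 = false.
(NOT y43) alone gives y43 = false.
Branch on y21: set y21 = true.
(NOT y31) alone gives y31 = false.
(y32) alone gives y32 = true.
(NOT y41) alone gives y41 = false.
(y42) alone gives y42 = true.
But (NOT y42) is also a unit clause — contradiction.
Undo y21 and try y21 = false.
(y22) alone gives y22 = true.
(NOT y32) alone gives y32 = false.
(y31) alone gives y31 = true.
(NOT y41) alone gives y41 = false.
(y42) alone gives y42 = true.
But (NOT y42) is also a unit clause — contradiction.
Neither y21 = true nor y21 = false works.
Neither y12 = true nor y12 = false works.
Undo y11 and try y11 = true.
(NOT y21) alone gives y21 = false.
(NOT y31) alone gives y31 = false.
(NOT y41) alone gives y41 = false.
Branch on y22: set y22 = true.
(NOT y12) alone gives y12 = false.
(NOT y32) alone gives y32 = false.
(y33) alone gives y33 = true.
(NOT y42) alone gives y42 = false.
(y43) alone gives y43 = true.
But (NOT y43) is also a unit clause — contradiction.
Undo y22 and try y22 = false.
(y23) alone gives y23 = true.
(NOT y13) alone gives y13 = false.
(NOT y33) alone gives y33 = false.
(y32) alone gives y32 = true.
(NOT y12) alone gives y12 = false.
(NOT y42) alone gives y42 = false.
(y43) alone gives y43 = true.
But (NOT y43) is also a unit clause — contradiction.
Neither y22 = true nor y22 = false works.
Neither y11 = true nor y11 = false works.
No assignment satisfies every clause.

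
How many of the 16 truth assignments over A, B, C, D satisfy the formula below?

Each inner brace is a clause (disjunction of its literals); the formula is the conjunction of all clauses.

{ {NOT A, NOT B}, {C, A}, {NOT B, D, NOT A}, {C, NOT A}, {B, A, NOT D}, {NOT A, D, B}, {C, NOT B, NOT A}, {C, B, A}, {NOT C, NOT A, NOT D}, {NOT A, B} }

There are 2^4 = 16 truth assignments over (A, B, C, D).
Check each against the 10 clauses (columns in the order A, B, C, D):
  F F F F  ✗ fails (C OR A)
  F F F T  ✗ fails (C OR A)
  F F T F  ✓ satisfies all
  F F T T  ✗ fails (B OR A OR NOT D)
  F T F F  ✗ fails (C OR A)
  F T F T  ✗ fails (C OR A)
  F T T F  ✓ satisfies all
  F T T T  ✓ satisfies all
  T F F F  ✗ fails (C OR NOT A)
  T F F T  ✗ fails (C OR NOT A)
  T F T F  ✗ fails (NOT A OR D OR B)
  T F T T  ✗ fails (NOT C OR NOT A OR NOT D)
  T T F F  ✗ fails (NOT A OR NOT B)
  T T F T  ✗ fails (NOT A OR NOT B)
  T T T F  ✗ fails (NOT A OR NOT B)
  T T T T  ✗ fails (NOT A OR NOT B)
3 of the 16 rows are models.

3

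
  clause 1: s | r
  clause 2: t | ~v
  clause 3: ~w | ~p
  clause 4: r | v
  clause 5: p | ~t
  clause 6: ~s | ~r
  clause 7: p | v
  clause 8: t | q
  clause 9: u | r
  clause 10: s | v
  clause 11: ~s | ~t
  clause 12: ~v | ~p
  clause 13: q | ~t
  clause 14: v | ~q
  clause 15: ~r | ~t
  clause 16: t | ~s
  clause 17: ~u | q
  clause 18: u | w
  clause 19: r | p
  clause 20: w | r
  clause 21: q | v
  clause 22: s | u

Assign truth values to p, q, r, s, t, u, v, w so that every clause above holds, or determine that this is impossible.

UNSATISFIABLE

Case s = 1:
Unit clause (~r) forces r = 0.
Unit clause (v) forces v = 1.
Unit clause (t) forces t = 1.
But (~t) is also a unit clause — contradiction.
That branch fails; take s = 0 instead.
Unit clause (r) forces r = 1.
Unit clause (v) forces v = 1.
Unit clause (t) forces t = 1.
But (~t) is also a unit clause — contradiction.
Either choice for s ends in contradiction.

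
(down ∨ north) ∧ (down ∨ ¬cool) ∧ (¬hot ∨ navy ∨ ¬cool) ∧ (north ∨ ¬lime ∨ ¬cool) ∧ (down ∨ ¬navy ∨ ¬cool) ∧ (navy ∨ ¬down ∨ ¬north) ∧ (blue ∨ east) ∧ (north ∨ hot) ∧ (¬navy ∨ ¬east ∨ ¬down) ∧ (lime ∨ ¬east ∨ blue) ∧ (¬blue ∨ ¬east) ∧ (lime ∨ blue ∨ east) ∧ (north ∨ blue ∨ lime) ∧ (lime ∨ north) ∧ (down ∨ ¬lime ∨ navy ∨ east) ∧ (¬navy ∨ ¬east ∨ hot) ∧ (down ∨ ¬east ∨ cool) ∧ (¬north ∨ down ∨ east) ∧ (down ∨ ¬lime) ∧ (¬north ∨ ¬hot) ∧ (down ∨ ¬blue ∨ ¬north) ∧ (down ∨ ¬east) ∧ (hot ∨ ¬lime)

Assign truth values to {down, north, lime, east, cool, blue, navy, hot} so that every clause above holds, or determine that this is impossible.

down: True, north: False, lime: True, east: True, cool: False, blue: False, navy: False, hot: True

Branch on down: set down = True.
Branch on navy: set navy = False.
Unit clause (¬north) forces north = False.
Unit clause (hot) forces hot = True.
Unit clause (¬cool) forces cool = False.
Unit clause (lime) forces lime = True.
Branch on blue: set blue = False.
Unit clause (east) forces east = True.
This assignment satisfies each clause.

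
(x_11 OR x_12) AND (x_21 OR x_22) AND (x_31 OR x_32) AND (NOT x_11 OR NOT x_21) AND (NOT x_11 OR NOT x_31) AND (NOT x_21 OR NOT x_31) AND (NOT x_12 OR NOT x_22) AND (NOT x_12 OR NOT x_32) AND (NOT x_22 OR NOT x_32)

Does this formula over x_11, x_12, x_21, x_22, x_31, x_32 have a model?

Suppose x_11 = true.
From the singleton clause (NOT x_21), x_21 = false.
From the singleton clause (x_22), x_22 = true.
From the singleton clause (NOT x_31), x_31 = false.
From the singleton clause (x_32), x_32 = true.
Now (NOT x_32) is unsatisfied and unit — conflict.
That branch fails; take x_11 = false instead.
From the singleton clause (x_12), x_12 = true.
From the singleton clause (NOT x_22), x_22 = false.
From the singleton clause (x_21), x_21 = true.
From the singleton clause (NOT x_31), x_31 = false.
From the singleton clause (x_32), x_32 = true.
Now (NOT x_32) is unsatisfied and unit — conflict.
Either choice for x_11 ends in contradiction.
No assignment satisfies every clause.

No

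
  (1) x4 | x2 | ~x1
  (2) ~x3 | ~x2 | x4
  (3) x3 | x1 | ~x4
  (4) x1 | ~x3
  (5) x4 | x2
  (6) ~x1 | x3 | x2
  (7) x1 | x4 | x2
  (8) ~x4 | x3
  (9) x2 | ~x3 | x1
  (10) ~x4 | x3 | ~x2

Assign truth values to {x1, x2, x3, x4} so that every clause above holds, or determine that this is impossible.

x1 ↦ 1,  x2 ↦ 0,  x3 ↦ 1,  x4 ↦ 1

Try x1 = 1.
Try x4 = 1.
Unit clause (x3) forces x3 = 1.
No clause remains; x2 is free.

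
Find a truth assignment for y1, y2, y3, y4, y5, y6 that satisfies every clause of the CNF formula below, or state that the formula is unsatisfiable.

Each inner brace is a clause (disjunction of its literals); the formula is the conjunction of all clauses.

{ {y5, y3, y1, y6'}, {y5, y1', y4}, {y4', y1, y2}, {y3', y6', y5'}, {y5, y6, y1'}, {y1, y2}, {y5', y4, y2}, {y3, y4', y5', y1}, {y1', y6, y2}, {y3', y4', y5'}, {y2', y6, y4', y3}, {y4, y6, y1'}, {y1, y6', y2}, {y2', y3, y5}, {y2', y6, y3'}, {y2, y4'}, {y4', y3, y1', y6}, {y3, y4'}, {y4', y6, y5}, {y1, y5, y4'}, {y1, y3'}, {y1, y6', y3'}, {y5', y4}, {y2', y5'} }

Try y1 = 1.
Try y5 = 0.
(y4) alone gives y4 = 1.
(y6) alone gives y6 = 1.
(y2) alone gives y2 = 1.
(y3) alone gives y3 = 1.
This assignment satisfies each clause.

y1: 1, y2: 1, y3: 1, y4: 1, y5: 0, y6: 1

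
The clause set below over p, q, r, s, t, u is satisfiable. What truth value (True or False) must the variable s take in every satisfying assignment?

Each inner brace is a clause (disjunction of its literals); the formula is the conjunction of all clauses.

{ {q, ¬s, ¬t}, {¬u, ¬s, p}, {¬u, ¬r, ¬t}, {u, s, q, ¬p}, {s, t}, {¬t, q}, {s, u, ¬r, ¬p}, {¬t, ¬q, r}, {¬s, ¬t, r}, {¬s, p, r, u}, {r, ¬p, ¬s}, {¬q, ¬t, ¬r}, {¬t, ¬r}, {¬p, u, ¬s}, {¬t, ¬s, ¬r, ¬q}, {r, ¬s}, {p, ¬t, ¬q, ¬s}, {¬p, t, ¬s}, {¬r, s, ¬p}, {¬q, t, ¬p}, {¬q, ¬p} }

True

Suppose s = False.
Unit clause (t) forces t = True.
Unit clause (q) forces q = True.
Unit clause (r) forces r = True.
Now (¬r) is unsatisfied and unit — conflict.
So every satisfying assignment has s = True.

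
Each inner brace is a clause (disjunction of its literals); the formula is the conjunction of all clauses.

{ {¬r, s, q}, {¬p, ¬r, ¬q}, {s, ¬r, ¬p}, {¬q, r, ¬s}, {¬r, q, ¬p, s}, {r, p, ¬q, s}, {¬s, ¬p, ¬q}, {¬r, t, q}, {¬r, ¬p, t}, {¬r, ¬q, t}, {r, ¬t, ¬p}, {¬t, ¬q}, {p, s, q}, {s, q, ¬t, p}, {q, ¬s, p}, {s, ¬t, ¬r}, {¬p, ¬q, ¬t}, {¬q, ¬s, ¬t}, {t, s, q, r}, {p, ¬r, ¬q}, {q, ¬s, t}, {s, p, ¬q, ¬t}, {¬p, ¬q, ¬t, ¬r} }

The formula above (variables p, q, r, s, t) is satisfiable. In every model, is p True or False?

Suppose p = False.
Suppose t = False.
Suppose r = False.
Suppose q = False.
(s) alone gives s = True.
But (¬s) is also a unit clause — contradiction.
So q must be the other value — set q = True.
(¬s) alone gives s = False.
But (s) is also a unit clause — contradiction.
Neither q = True nor q = False works.
So r must be the other value — set r = True.
(q) alone gives q = True.
But (¬q) is also a unit clause — contradiction.
Neither r = True nor r = False works.
So t must be the other value — set t = True.
(¬q) alone gives q = False.
(s) alone gives s = True.
But (¬s) is also a unit clause — contradiction.
Neither t = True nor t = False works.
So every satisfying assignment has p = True.

True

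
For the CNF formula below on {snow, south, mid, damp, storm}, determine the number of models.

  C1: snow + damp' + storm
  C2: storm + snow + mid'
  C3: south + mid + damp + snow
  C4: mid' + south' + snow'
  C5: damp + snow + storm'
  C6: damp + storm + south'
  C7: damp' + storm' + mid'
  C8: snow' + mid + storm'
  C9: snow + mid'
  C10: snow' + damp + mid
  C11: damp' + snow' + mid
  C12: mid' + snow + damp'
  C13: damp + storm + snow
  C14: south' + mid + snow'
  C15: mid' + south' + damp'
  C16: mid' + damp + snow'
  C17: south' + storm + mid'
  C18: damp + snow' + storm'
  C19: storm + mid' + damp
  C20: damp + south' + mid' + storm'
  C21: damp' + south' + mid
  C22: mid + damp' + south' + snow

There are 2^5 = 32 truth assignments over (snow, south, mid, damp, storm).
Split on south. With south = 1, the clauses containing south are satisfied and south' drops from the rest; 0 of the 2^4 = 16 assignments to the other variables satisfy what remains.
With south = 0, by the same count on the reduced clause set, 2 assignments work.
(One model: snow=F, south=F, mid=F, damp=T, storm=T.)
Total: 0 + 2 = 2.

2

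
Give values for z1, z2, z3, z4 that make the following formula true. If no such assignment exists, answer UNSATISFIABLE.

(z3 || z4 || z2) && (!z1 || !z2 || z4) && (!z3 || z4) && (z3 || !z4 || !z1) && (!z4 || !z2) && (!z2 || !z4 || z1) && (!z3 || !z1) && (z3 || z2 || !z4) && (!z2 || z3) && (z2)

UNSATISFIABLE

(z2) alone gives z2 = true.
(!z4) alone gives z4 = false.
(!z1) alone gives z1 = false.
(!z3) alone gives z3 = false.
That conflicts with the unit clause (z3).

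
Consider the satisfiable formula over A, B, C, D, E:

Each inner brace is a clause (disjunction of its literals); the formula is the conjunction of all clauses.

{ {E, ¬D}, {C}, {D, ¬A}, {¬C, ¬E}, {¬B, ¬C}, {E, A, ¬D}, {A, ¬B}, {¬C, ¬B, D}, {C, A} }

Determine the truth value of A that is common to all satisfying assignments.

False

Suppose A = True.
From the singleton clause (C), C = True.
From the singleton clause (D), D = True.
From the singleton clause (E), E = True.
Now (¬E) is unsatisfied and unit — conflict.
So every satisfying assignment has A = False.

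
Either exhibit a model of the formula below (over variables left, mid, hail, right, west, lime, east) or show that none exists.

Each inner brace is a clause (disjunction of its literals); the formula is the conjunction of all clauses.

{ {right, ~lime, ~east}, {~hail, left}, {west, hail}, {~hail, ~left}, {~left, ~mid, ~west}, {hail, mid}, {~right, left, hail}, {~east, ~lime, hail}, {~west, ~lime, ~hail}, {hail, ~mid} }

UNSATISFIABLE

Case hail = 0:
Unit clause (west) forces west = 1.
Unit clause (mid) forces mid = 1.
That conflicts with the unit clause (~mid).
Backtrack on hail: now try hail = 1.
Unit clause (left) forces left = 1.
That conflicts with the unit clause (~left).
Neither hail = 1 nor hail = 0 works.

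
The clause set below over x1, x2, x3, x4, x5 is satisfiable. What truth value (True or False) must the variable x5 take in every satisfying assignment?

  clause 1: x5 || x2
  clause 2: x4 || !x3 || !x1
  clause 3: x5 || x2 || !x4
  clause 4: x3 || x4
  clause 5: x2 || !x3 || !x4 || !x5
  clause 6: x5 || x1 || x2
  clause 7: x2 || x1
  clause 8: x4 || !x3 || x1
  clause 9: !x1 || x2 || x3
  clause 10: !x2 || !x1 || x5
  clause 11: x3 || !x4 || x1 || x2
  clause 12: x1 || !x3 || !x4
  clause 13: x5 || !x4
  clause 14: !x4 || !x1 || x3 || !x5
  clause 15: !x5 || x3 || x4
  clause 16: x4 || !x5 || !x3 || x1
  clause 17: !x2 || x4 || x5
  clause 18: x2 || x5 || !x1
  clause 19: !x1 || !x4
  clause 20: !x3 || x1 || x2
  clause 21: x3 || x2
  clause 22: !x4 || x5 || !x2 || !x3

True

Suppose x5 = false.
(x2) alone gives x2 = true.
(!x1) alone gives x1 = false.
(!x4) alone gives x4 = false.
That conflicts with the unit clause (x4).
So every satisfying assignment has x5 = True.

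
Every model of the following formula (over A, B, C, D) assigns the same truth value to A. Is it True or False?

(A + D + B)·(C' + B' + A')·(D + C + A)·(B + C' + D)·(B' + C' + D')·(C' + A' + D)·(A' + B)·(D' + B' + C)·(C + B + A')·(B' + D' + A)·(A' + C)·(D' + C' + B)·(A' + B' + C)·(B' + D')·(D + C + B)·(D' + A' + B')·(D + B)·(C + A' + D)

False

Suppose A = 1.
The clause (B) is unit, so B = 1.
The clause (C') is unit, so C = 0.
Now (C) is unsatisfied and unit — conflict.
So every satisfying assignment has A = False.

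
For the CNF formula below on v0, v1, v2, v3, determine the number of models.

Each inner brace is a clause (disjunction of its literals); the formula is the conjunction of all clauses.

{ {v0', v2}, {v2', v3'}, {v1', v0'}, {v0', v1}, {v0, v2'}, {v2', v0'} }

4

There are 2^4 = 16 truth assignments over (v0, v1, v2, v3).
Split on v3. With v3 = 1, the clauses containing v3 are satisfied and v3' drops from the rest; 2 of the 2^3 = 8 assignments to the other variables satisfy what remains.
With v3 = 0, by the same count on the reduced clause set, 2 assignments work.
(One model: v0=F, v1=F, v2=F, v3=F.)
Total: 2 + 2 = 4.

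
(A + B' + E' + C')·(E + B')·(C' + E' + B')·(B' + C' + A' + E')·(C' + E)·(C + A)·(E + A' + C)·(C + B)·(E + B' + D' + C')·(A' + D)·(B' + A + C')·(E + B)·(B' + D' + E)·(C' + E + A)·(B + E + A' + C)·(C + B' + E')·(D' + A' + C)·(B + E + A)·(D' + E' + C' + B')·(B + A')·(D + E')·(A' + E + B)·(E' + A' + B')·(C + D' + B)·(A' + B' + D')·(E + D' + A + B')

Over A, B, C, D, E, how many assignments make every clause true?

1

There are 2^5 = 32 truth assignments over (A, B, C, D, E).
Split on A. With A = 1, the clauses containing A are satisfied and A' drops from the rest; 0 of the 2^4 = 16 assignments to the other variables satisfy what remains.
With A = 0, by the same count on the reduced clause set, 1 assignment works.
(One model: A=F, B=F, C=T, D=T, E=T.)
Total: 0 + 1 = 1.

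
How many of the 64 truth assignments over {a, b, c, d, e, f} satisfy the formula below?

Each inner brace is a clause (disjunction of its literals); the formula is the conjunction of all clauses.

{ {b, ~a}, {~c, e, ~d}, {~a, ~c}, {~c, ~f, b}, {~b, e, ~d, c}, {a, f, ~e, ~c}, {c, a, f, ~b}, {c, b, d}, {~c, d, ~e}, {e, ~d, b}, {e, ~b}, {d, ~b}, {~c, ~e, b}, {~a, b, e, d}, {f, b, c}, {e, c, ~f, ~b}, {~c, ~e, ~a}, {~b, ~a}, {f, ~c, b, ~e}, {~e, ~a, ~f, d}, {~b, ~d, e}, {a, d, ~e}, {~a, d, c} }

4

There are 2^6 = 64 truth assignments over (a, b, c, d, e, f).
Split on b. With b = 1, the clauses containing b are satisfied and ~b drops from the rest; 2 of the 2^5 = 32 assignments to the other variables satisfy what remains.
With b = 0, by the same count on the reduced clause set, 2 assignments work.
Total: 2 + 2 = 4.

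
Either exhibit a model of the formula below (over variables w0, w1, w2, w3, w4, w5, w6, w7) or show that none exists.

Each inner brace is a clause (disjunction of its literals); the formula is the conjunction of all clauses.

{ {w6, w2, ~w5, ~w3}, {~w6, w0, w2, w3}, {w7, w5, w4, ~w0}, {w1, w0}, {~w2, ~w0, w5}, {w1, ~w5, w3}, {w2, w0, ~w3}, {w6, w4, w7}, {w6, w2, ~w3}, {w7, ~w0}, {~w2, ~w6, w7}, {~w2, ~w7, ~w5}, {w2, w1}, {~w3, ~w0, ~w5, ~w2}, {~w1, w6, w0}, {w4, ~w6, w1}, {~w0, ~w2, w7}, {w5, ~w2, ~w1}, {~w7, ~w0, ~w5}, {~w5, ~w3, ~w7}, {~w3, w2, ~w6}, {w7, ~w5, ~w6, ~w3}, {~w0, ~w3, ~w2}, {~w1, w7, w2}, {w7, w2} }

w0: 1,  w1: 1,  w2: 0,  w3: 0,  w4: 1,  w5: 0,  w6: 0,  w7: 1

Case w1 = 1:
Case w7 = 1:
Case w2 = 0:
Case w0 = 1:
(~w5) alone gives w5 = 0.
Case w6 = 0:
(~w3) alone gives w3 = 0.
No clause remains; w4 is free.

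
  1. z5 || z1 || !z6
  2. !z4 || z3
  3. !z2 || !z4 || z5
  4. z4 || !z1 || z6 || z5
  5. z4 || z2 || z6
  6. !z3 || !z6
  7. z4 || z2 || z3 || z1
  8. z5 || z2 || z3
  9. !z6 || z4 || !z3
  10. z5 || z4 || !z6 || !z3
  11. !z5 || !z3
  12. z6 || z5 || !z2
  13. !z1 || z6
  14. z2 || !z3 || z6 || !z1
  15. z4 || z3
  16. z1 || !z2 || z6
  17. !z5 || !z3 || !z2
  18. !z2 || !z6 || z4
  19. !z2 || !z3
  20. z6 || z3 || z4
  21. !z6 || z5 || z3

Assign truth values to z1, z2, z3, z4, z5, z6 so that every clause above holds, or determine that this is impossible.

z1: false,  z2: false,  z3: true,  z4: true,  z5: false,  z6: false

Suppose z4 = true.
(z3) alone gives z3 = true.
(!z6) alone gives z6 = false.
(!z5) alone gives z5 = false.
(!z2) alone gives z2 = false.
(!z1) alone gives z1 = false.
Every clause now holds.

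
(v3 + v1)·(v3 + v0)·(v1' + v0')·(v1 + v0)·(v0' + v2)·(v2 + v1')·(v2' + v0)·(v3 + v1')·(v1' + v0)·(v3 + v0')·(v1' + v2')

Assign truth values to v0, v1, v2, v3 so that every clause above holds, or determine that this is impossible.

v0 ↦ 1,  v1 ↦ 0,  v2 ↦ 1,  v3 ↦ 1

Branch on v3: set v3 = 1.
Branch on v1: set v1 = 0.
(v0) alone gives v0 = 1.
(v2) alone gives v2 = 1.
All clauses are satisfied.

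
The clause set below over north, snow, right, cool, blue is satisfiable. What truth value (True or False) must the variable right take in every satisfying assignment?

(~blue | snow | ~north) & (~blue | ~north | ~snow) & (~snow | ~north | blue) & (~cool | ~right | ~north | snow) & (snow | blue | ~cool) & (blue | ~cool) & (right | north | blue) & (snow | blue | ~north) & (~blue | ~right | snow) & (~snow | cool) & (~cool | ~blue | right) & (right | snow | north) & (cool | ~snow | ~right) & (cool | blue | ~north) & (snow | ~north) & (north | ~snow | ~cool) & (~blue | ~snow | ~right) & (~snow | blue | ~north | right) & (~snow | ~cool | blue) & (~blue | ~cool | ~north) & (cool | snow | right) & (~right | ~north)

Suppose right = 0.
Branch on blue: set blue = 1.
The clause (~cool) is unit, so cool = 0.
The clause (~snow) is unit, so snow = 0.
That conflicts with the unit clause (snow).
So blue must be the other value — set blue = 0.
The clause (~cool) is unit, so cool = 0.
The clause (north) is unit, so north = 1.
That conflicts with the unit clause (~north).
Either choice for blue ends in contradiction.
So every satisfying assignment has right = True.

True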